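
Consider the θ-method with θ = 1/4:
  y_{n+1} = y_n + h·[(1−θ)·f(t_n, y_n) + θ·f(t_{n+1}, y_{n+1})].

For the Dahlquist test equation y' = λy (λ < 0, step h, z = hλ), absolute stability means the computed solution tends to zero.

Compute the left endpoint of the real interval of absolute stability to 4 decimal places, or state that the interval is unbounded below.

z* = -4.0000.

With y'=λy (z=hλ):
  y_{n+1} = y_n + z·[3/4·y_n + 1/4·y_{n+1}] ⇒ (1 − 1/4z)y_{n+1} = (1 + 3/4z)y_n
  ⇒ R(z) = (1 + 3/4z)/(1 − 1/4z).

Need |R(x)|<1, x<0.
x=-1.1: |R|=0.1373
R=−1: 1+3/4x = −1+1/4x ⇒ -1/2x=2 ⇒ x=2/(-1/2)=-4.0000
Confirm numerically:
  x=-3.514: |R|=0.87064 <1
  x=-3.199: |R|=0.77747 <1
  x=-1.882: |R|=0.27984 <1
  x=-1.697: |R|=0.19150 <1
  x=-4.552: |R|=1.12909 >1
  x=-4.150: |R|=1.03681 >1
  x=-4.121: |R|=1.02980 >1
So |R|<1 on (-4.0000, 0).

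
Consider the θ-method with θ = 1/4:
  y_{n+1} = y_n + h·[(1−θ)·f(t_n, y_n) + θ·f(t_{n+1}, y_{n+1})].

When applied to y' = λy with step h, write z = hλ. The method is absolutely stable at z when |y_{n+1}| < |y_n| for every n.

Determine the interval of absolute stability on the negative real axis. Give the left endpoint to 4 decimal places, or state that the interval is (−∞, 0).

(-4.0000, 0).

Test eqn y'=λy, z=hλ:
  y_{n+1} = y_n + z·[3/4·y_n + 1/4·y_{n+1}] ⇒ (1 − 1/4z)y_{n+1} = (1 + 3/4z)y_n
  Hence R(z) = (1 + 3/4z)/(1 − 1/4z).

Solve |R(x)|<1 on ℝ⁻.
x=-1.53: |R|=0.1067
R=−1: 1+3/4x = −1+1/4x ⇒ -1/2x=2 ⇒ x=2/(-1/2)=-4.0000
Confirm numerically:
  x=-3.482: |R|=0.86153 <1
  x=-2.786: |R|=0.64220 <1
  x=-2.418: |R|=0.50701 <1
  x=-4.559: |R|=1.13062 >1
  x=-4.367: |R|=1.08773 >1
  x=-4.098: |R|=1.02420 >1
So |R|<1 on (-4.0000, 0).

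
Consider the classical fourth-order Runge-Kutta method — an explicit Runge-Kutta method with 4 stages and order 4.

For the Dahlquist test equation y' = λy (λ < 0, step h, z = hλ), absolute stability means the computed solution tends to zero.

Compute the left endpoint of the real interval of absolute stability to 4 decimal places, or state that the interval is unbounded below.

left endpoint -2.7853.

Test eqn y'=λy, z=hλ:
  order 4, 4-stage ⇒ R(z)=1+z+z^2/2+z^3/6+z^4/24
  (e.g. R(-1.5)=0.27344, |R|=0.27344)

Need |R(x)|<1, x<0.
x=-1.5: |R|=0.2734
|R(-2.9)|=1.1872 |R(-2.86)|=1.1186 |R(-0.57)|=0.5660
Bisect:
  x_lo=-3.6596 |R|=3.3418  x_hi=-0.2610 |R|=0.7703
  mid=-1.96034 |R|=0.32089 →hi
  mid=-2.80999 |R|=1.03788 →lo
  mid=-2.38517 |R|=0.54634 →hi
  mid=-2.59758 |R|=0.75196 →hi
  mid=-2.70379 |R|=0.88391 →hi
  mid=-2.75689 |R|=0.95801 →hi
  mid=-2.78344 |R|=0.99721 →hi
  mid=-2.79672 |R|=1.01736 →lo
  mid=-2.79008 |R|=1.00724 →lo
  mid=-2.78676 |R|=1.00221 →lo
  ...
  [-2.78531,-2.78510] ⇒ x*=-2.7853
Interval (-2.7853, 0).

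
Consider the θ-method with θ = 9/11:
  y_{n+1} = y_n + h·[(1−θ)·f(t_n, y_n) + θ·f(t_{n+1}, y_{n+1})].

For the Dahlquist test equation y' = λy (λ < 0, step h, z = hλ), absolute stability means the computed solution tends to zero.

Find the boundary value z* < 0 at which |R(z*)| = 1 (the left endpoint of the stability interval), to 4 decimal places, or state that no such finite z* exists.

unbounded; (−∞, 0).

Set f=λy, z=hλ:
  y_{n+1} = y_n + z·[2/11·y_n + 9/11·y_{n+1}] ⇒ (1 − 9/11z)y_{n+1} = (1 + 2/11z)y_n
  ⇒ R(z) = (1 + 2/11z)/(1 − 9/11z).

Boundary: |R(x)|=1, x<0.
x=-1.64: |R|=0.2997
x=-2: |R|=0.2414
x=-10: |R|=0.0891
x=-100: |R|=0.2075
θ=9/11≥1/2 ⇒ |1+2/11x|<|1−9/11x| ∀x<0 ⇒ stable on all of ℝ⁻.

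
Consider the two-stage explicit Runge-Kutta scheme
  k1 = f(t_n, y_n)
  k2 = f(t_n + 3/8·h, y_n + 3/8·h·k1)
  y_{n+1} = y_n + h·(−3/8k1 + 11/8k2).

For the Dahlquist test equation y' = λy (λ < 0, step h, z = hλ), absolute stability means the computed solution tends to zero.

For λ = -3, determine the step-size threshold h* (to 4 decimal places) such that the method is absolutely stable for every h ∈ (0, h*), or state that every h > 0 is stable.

(-1.9394,0); λ=-3 ⇒ h* = (64/33)/3 = 0.6465.

Set f=λy, z=hλ:
  k1=λy_n ⇒ h·k1=z·y_n;  k2=λ(1+3/8z)y_n ⇒ h·k2=z(1+3/8z)y_n
  y_{n+1}/y_n = 1 − 3/8z + 11/8z(1+3/8z) = 1 + z + 33/64z²
  R(z) = 1 + z + 33/64z².

Solve |R(x)|<1 on ℝ⁻.
x=-1.61: |R|=0.7266
R=1: x+33/64x²=0 ⇒ x=−64/33=-1.9394; min R=1−1/(4·33/64)=0.5152>−1
Confirm numerically:
  x=-1.796: |R|=0.86721 <1
  x=-1.097: |R|=0.52351 <1
  x=-0.830: |R|=0.52521 <1
  x=-2.313: |R|=1.44558 >1
  x=-2.231: |R|=1.33545 >1
Stable set (-1.9394, 0).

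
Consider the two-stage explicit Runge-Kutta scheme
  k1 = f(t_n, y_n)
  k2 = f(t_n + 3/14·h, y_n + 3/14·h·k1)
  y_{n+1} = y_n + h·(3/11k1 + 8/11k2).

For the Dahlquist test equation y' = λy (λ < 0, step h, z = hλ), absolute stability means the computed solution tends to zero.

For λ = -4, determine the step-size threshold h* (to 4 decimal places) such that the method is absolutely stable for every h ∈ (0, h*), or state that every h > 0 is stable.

Set f=λy, z=hλ:
  k1=λy_n ⇒ h·k1=z·y_n;  k2=λ(1+3/14z)y_n ⇒ h·k2=z(1+3/14z)y_n
  y_{n+1}/y_n = 1 + 3/11z + 8/11z(1+3/14z) = 1 + z + 12/77z²
  R(z) = 1 + z + 12/77z².

Boundary: |R(x)|=1, x<0.
x=-1.43: |R|=0.1113
R=1: x+12/77x²=0 ⇒ x=−77/12=-6.4167; min R=1−1/(4·12/77)=-0.6042>−1
Confirm numerically:
  x=-6.086: |R|=0.68637 <1
  x=-5.932: |R|=0.55194 <1
  x=-3.609: |R|=0.57915 <1
  x=-6.725: |R|=1.32315 >1
  x=-6.569: |R|=1.15595 >1
  x=-6.503: |R|=1.08749 >1
Stable set (-6.4167, 0).

(-6.4167,0); λ=-4 ⇒ h* = (77/12)/4 = 1.6042.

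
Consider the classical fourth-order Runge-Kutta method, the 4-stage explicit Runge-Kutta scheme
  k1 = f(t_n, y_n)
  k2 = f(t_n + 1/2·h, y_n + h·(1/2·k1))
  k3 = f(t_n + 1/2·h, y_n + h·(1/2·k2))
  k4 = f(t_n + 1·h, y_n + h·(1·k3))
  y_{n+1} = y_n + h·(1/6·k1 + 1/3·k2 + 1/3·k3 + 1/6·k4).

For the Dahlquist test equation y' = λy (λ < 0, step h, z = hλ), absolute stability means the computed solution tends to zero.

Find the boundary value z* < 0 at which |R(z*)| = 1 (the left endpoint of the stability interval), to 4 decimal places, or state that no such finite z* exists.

On y'=λy, z=hλ:
  order 4, 4-stage ⇒ R(z)=1+z+z^2/2+z^3/6+z^4/24
  (e.g. R(-1.51)=0.27284, |R|=0.27284)

Find x<0 with |R(x)|<1.
x=-1.51: |R|=0.2728
|R(-3)|=1.3750 |R(-1.35)|=0.2896 |R(-1.17)|=0.3256
Bisect:
  x_lo=-3.1508 |R|=1.7062  x_hi=-0.2848 |R|=0.7522
  mid=-1.71777 |R|=0.27560 →hi
  mid=-2.43428 |R|=0.58753 →hi
  mid=-2.79253 |R|=1.01097 →lo
  mid=-2.61341 |R|=0.77030 →hi
  mid=-2.70297 |R|=0.88281 →hi
  mid=-2.74775 |R|=0.94486 →hi
  mid=-2.77014 |R|=0.97740 →hi
  mid=-2.78134 |R|=0.99405 →hi
  ...
  [-2.78536,-2.78519] ⇒ x*=-2.7853
So |R|<1 on (-2.7853, 0).

left endpoint -2.7853.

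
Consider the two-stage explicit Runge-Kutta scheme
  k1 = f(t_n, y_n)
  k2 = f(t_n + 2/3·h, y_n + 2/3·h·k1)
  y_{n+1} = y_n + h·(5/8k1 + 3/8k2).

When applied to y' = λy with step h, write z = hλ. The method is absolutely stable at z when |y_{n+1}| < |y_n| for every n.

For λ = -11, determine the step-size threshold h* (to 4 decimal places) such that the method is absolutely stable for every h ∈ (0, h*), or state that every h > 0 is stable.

(-4.0000,0); λ=-11 ⇒ h* = (4)/11 = 0.3636.

Set f=λy, z=hλ:
  k1=λy_n ⇒ h·k1=z·y_n;  k2=λ(1+2/3z)y_n ⇒ h·k2=z(1+2/3z)y_n
  y_{n+1}/y_n = 1 + 5/8z + 3/8z(1+2/3z) = 1 + z + 1/4z²
  Hence R(z) = 1 + z + 1/4z².

Need |R(x)|<1, x<0.
x=-0.72: |R|=0.4096
R=1: x+1/4x²=0 ⇒ x=−4=-4.0000; min R=1−1/(4·1/4)=0.0000>−1
Confirm numerically:
  x=-3.735: |R|=0.75256 <1
  x=-2.468: |R|=0.05476 <1
  x=-1.802: |R|=0.00980 <1
  x=-1.767: |R|=0.01357 <1
  x=-4.276: |R|=1.29504 >1
  x=-4.111: |R|=1.11408 >1
  x=-4.077: |R|=1.07848 >1
So |R|<1 on (-4.0000, 0).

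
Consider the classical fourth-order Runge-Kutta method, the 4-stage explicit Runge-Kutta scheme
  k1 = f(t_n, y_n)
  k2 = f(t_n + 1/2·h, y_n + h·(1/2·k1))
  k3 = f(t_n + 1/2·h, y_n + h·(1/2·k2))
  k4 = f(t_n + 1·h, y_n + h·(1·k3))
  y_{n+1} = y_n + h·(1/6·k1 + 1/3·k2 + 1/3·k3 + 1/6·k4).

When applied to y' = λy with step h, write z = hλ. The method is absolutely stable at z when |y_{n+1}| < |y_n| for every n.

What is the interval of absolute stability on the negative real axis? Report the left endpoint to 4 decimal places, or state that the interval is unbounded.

z∈(-2.7853,0).

Set f=λy, z=hλ:
  order 4, 4-stage ⇒ R(z)=1+z+z^2/2+z^3/6+z^4/24
  (e.g. R(-1.58)=0.27048, |R|=0.27048)

Need |R(x)|<1, x<0.
x=-1.58: |R|=0.2705
|R(-2.24)|=0.4446 |R(-1.85)|=0.2940 |R(-0.8)|=0.4517
Bisect:
  x_lo=-3.6623 |R|=3.3526  x_hi=-0.2829 |R|=0.7536
  mid=-1.97257 |R|=0.32456 →hi
  mid=-2.81741 |R|=1.04951 →lo
  mid=-2.39499 |R|=0.55429 →hi
  mid=-2.60620 |R|=0.76190 →hi
  mid=-2.71181 |R|=0.89474 →hi
  mid=-2.76461 |R|=0.96926 →hi
  mid=-2.79101 |R|=1.00865 →lo
  mid=-2.77781 |R|=0.98878 →hi
  mid=-2.78441 |R|=0.99867 →hi
  mid=-2.78771 |R|=1.00365 →lo
  ...
  [-2.78544,-2.78524] ⇒ x*=-2.7853
Stable set (-2.7853, 0).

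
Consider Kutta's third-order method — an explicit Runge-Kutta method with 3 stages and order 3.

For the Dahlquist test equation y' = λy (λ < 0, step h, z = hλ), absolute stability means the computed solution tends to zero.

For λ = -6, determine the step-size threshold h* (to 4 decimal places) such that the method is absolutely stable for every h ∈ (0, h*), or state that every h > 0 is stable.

With y'=λy (z=hλ):
  order 3, 3-stage ⇒ R(z)=1+z+z^2/2+z^3/6
  (e.g. R(-0.69)=0.49330, |R|=0.49330)

Boundary: |R(x)|=1, x<0.
x=-0.69: |R|=0.4933
|R(-1.47)|=0.0810 |R(-0.56)|=0.5675 |R(-0.51)|=0.5979
Bisect:
  x_lo=-3.3790 |R|=3.1003  x_hi=-0.2295 |R|=0.7948
  mid=-1.80426 |R|=0.15550 →hi
  mid=-2.59163 |R|=1.13450 →lo
  mid=-2.19795 |R|=0.55216 →hi
  mid=-2.39479 |R|=0.81631 →hi
  mid=-2.49321 |R|=0.96817 →hi
  mid=-2.54242 |R|=1.04947 →lo
  mid=-2.51782 |R|=1.00836 →lo
  mid=-2.50552 |R|=0.98815 →hi
  mid=-2.51167 |R|=0.99823 →hi
  ...
  [-2.51282,-2.51263] ⇒ x*=-2.5127
Stable set (-2.5127, 0).

(-2.5127,0); λ=-6 ⇒ h* = 0.4188.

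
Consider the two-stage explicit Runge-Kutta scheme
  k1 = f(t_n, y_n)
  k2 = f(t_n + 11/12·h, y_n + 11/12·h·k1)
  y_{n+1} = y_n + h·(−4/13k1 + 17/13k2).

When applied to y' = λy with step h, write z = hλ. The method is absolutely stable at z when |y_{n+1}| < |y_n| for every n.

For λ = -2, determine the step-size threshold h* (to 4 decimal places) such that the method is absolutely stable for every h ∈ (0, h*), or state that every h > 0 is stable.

(-0.8342,0); λ=-2 ⇒ h* = (156/187)/2 = 0.4171.

On y'=λy, z=hλ:
  k1=λy_n ⇒ h·k1=z·y_n;  k2=λ(1+11/12z)y_n ⇒ h·k2=z(1+11/12z)y_n
  y_{n+1}/y_n = 1 − 4/13z + 17/13z(1+11/12z) = 1 + z + 187/156z²
  so R(z) = 1 + z + 187/156z².

Need |R(x)|<1, x<0.
x=-1.72: |R|=2.8263
R=1: x+187/156x²=0 ⇒ x=−156/187=-0.8342; min R=1−1/(4·187/156)=0.7914>−1
Confirm numerically:
  x=-0.788: |R|=0.95634 <1
  x=-0.610: |R|=0.83604 <1
  x=-0.403: |R|=0.79168 <1
  x=-0.335: |R|=0.79953 <1
  x=-1.223: |R|=1.56996 >1
  x=-1.140: |R|=1.41785 >1
  x=-0.878: |R|=1.04607 >1
Stable set (-0.8342, 0).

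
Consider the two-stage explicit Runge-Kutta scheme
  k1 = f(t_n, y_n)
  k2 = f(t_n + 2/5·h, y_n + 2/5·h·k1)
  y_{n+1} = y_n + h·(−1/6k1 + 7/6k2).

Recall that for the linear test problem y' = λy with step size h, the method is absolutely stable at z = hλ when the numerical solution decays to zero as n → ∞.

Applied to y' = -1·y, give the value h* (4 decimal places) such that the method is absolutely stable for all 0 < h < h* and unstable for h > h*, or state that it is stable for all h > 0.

On y'=λy, z=hλ:
  k1=λy_n ⇒ h·k1=z·y_n;  k2=λ(1+2/5z)y_n ⇒ h·k2=z(1+2/5z)y_n
  y_{n+1}/y_n = 1 − 1/6z + 7/6z(1+2/5z) = 1 + z + 7/15z²
  ⇒ R(z) = 1 + z + 7/15z².

Boundary: |R(x)|=1, x<0.
x=-1.66: |R|=0.6259
R=1: x+7/15x²=0 ⇒ x=−15/7=-2.1429; min R=1−1/(4·7/15)=0.4643>−1
Confirm numerically:
  x=-1.479: |R|=0.54181 <1
  x=-1.149: |R|=0.46709 <1
  x=-1.090: |R|=0.46445 <1
  x=-2.504: |R|=1.42201 >1
  x=-2.238: |R|=1.09937 >1
Interval (-2.1429, 0).

(-2.1429,0); λ=-1 ⇒ h* = (15/7)/1 = 2.1429.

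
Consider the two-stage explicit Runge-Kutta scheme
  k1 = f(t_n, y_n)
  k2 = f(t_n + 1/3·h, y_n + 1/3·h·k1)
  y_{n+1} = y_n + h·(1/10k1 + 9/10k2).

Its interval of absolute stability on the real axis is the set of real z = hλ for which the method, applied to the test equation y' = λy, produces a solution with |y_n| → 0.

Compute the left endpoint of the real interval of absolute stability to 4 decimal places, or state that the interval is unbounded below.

Set f=λy, z=hλ:
  k1=λy_n ⇒ h·k1=z·y_n;  k2=λ(1+1/3z)y_n ⇒ h·k2=z(1+1/3z)y_n
  y_{n+1}/y_n = 1 + 1/10z + 9/10z(1+1/3z) = 1 + z + 3/10z²
  Hence R(z) = 1 + z + 3/10z².

Solve |R(x)|<1 on ℝ⁻.
x=-1.39: |R|=0.1896
R=1: x+3/10x²=0 ⇒ x=−10/3=-3.3333; min R=1−1/(4·3/10)=0.1667>−1
Confirm numerically:
  x=-1.883: |R|=0.18071 <1
  x=-1.787: |R|=0.17101 <1
  x=-1.487: |R|=0.17635 <1
  x=-3.877: |R|=1.63234 >1
  x=-3.553: |R|=1.23414 >1
Stable set (-3.3333, 0).

z* = -3.3333.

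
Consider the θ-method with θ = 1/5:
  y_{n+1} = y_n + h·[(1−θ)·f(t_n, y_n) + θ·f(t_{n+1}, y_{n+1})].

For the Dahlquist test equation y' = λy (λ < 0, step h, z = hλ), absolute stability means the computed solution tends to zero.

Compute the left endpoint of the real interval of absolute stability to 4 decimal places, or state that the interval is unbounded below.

Set f=λy, z=hλ:
  y_{n+1} = y_n + z·[4/5·y_n + 1/5·y_{n+1}] ⇒ (1 − 1/5z)y_{n+1} = (1 + 4/5z)y_n
  ⇒ R(z) = (1 + 4/5z)/(1 − 1/5z).

Need |R(x)|<1, x<0.
x=-0.56: |R|=0.4964
R=−1: 1+4/5x = −1+1/5x ⇒ -3/5x=2 ⇒ x=2/(-3/5)=-3.3333
Confirm numerically:
  x=-2.760: |R|=0.77835 <1
  x=-1.973: |R|=0.41474 <1
  x=-1.645: |R|=0.23777 <1
  x=-1.519: |R|=0.16506 <1
  x=-3.875: |R|=1.18310 >1
  x=-3.594: |R|=1.09099 >1
  x=-3.428: |R|=1.03370 >1
So |R|<1 on (-3.3333, 0).

left endpoint -3.3333.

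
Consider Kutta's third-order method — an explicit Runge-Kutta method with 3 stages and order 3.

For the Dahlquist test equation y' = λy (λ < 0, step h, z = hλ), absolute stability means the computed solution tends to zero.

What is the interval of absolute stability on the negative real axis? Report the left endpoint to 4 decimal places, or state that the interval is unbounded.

With y'=λy (z=hλ):
  order 3, 3-stage ⇒ R(z)=1+z+z^2/2+z^3/6
  (e.g. R(-1.21)=0.22679, |R|=0.22679)

Boundary: |R(x)|=1, x<0.
x=-1.21: |R|=0.2268
|R(-2.9)|=1.7598 |R(-2.34)|=0.7377 |R(-1.98)|=0.3135
Bisect:
  x_lo=-2.9050 |R|=1.7713  x_hi=-0.1932 |R|=0.8243
  mid=-1.54906 |R|=0.03121 →hi
  mid=-2.22701 |R|=0.58806 →hi
  mid=-2.56598 |R|=1.08970 →lo
  mid=-2.39649 |R|=0.81882 →hi
  mid=-2.48124 |R|=0.94894 →hi
  mid=-2.52361 |R|=1.01795 →lo
  mid=-2.50242 |R|=0.98311 →hi
  ...
  [-2.51285,-2.51268] ⇒ x*=-2.5127
Interval (-2.5127, 0).

z∈(-2.5127,0).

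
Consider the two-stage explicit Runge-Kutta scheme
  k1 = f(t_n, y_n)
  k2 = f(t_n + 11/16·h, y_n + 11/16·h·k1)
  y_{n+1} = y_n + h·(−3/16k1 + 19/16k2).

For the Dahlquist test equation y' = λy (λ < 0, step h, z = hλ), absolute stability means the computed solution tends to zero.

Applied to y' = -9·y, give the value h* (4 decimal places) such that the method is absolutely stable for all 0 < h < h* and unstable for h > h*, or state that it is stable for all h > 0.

(-1.2249,0); λ=-9 ⇒ h* = (256/209)/9 = 0.1361.

With y'=λy (z=hλ):
  k1=λy_n ⇒ h·k1=z·y_n;  k2=λ(1+11/16z)y_n ⇒ h·k2=z(1+11/16z)y_n
  y_{n+1}/y_n = 1 − 3/16z + 19/16z(1+11/16z) = 1 + z + 209/256z²
  Hence R(z) = 1 + z + 209/256z².

Solve |R(x)|<1 on ℝ⁻.
x=-1.47: |R|=1.2942
R=1: x+209/256x²=0 ⇒ x=−256/209=-1.2249; min R=1−1/(4·209/256)=0.6938>−1
Confirm numerically:
  x=-0.974: |R|=0.80051 <1
  x=-0.655: |R|=0.69526 <1
  x=-0.605: |R|=0.69383 <1
  x=-1.823: |R|=1.89019 >1
  x=-1.729: |R|=1.71160 >1
  x=-1.606: |R|=1.49970 >1
Interval (-1.2249, 0).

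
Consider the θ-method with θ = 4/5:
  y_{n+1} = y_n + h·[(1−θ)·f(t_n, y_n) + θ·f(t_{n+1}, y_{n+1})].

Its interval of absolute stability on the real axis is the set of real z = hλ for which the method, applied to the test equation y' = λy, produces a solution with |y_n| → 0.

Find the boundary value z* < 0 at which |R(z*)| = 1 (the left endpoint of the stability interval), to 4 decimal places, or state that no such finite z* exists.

unbounded; (−∞, 0).

Set f=λy, z=hλ:
  y_{n+1} = y_n + z·[1/5·y_n + 4/5·y_{n+1}] ⇒ (1 − 4/5z)y_{n+1} = (1 + 1/5z)y_n
  so R(z) = (1 + 1/5z)/(1 − 4/5z).

Find x<0 with |R(x)|<1.
x=-0.95: |R|=0.4602
x=-2: |R|=0.2308
x=-10: |R|=0.1111
x=-100: |R|=0.2346
θ=4/5≥1/2 ⇒ |1+1/5x|<|1−4/5x| ∀x<0 ⇒ stable on all of ℝ⁻.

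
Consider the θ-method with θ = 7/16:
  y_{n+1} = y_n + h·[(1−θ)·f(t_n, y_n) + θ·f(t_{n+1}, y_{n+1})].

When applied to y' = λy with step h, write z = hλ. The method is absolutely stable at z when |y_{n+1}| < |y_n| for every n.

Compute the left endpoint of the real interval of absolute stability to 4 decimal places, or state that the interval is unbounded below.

left endpoint -16.0000.

With y'=λy (z=hλ):
  y_{n+1} = y_n + z·[9/16·y_n + 7/16·y_{n+1}] ⇒ (1 − 7/16z)y_{n+1} = (1 + 9/16z)y_n
  R(z) = (1 + 9/16z)/(1 − 7/16z).

Need |R(x)|<1, x<0.
x=-1.76: |R|=0.0056
R=−1: 1+9/16x = −1+7/16x ⇒ -1/8x=2 ⇒ x=2/(-1/8)=-16.0000
Confirm numerically:
  x=-15.640: |R|=0.99426 <1
  x=-14.195: |R|=0.96871 <1
  x=-11.794: |R|=0.91465 <1
  x=-10.237: |R|=0.86851 <1
  x=-16.502: |R|=1.00763 >1
  x=-16.317: |R|=1.00487 >1
  x=-16.219: |R|=1.00338 >1
So |R|<1 on (-16.0000, 0).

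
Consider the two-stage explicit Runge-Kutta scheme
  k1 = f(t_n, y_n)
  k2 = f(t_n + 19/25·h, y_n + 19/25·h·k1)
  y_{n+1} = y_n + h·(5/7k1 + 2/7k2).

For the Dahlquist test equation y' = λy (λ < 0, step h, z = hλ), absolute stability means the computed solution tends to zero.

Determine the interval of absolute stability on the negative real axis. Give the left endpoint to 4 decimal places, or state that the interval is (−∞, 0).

(-4.6053, 0).

With y'=λy (z=hλ):
  k1=λy_n ⇒ h·k1=z·y_n;  k2=λ(1+19/25z)y_n ⇒ h·k2=z(1+19/25z)y_n
  y_{n+1}/y_n = 1 + 5/7z + 2/7z(1+19/25z) = 1 + z + 38/175z²
  ⇒ R(z) = 1 + z + 38/175z².

Need |R(x)|<1, x<0.
x=-1.58: |R|=0.0379
R=1: x+38/175x²=0 ⇒ x=−175/38=-4.6053; min R=1−1/(4·38/175)=-0.1513>−1
Confirm numerically:
  x=-3.352: |R|=0.08780 <1
  x=-2.544: |R|=0.13867 <1
  x=-2.466: |R|=0.14552 <1
  x=-2.387: |R|=0.14977 <1
  x=-4.916: |R|=1.33170 >1
  x=-4.698: |R|=1.09460 >1
Interval (-4.6053, 0).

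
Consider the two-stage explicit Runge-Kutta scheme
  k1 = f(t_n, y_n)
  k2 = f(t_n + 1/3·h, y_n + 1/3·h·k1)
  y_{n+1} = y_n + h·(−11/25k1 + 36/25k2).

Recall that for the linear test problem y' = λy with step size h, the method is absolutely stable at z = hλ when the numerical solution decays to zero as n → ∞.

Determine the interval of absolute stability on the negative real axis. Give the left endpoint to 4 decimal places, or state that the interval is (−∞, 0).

(-2.0833, 0).

Test eqn y'=λy, z=hλ:
  k1=λy_n ⇒ h·k1=z·y_n;  k2=λ(1+1/3z)y_n ⇒ h·k2=z(1+1/3z)y_n
  y_{n+1}/y_n = 1 − 11/25z + 36/25z(1+1/3z) = 1 + z + 12/25z²
  so R(z) = 1 + z + 12/25z².

Need |R(x)|<1, x<0.
x=-0.81: |R|=0.5049
R=1: x+12/25x²=0 ⇒ x=−25/12=-2.0833; min R=1−1/(4·12/25)=0.4792>−1
Confirm numerically:
  x=-1.822: |R|=0.77145 <1
  x=-1.755: |R|=0.72341 <1
  x=-1.014: |R|=0.47953 <1
  x=-0.912: |R|=0.48724 <1
  x=-2.680: |R|=1.76755 >1
  x=-2.139: |R|=1.05715 >1
Stable set (-2.0833, 0).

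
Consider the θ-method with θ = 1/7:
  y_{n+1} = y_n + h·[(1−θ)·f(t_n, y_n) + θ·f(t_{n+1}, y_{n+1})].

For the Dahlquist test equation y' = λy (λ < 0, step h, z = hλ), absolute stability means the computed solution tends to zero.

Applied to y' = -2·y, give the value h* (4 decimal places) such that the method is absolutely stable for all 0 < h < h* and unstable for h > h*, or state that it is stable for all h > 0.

(-2.8000,0); λ=-2 ⇒ h* = (14/5)/2 = 1.4000.

Test eqn y'=λy, z=hλ:
  y_{n+1} = y_n + z·[6/7·y_n + 1/7·y_{n+1}] ⇒ (1 − 1/7z)y_{n+1} = (1 + 6/7z)y_n
  Hence R(z) = (1 + 6/7z)/(1 − 1/7z).

Need |R(x)|<1, x<0.
x=-1.4: |R|=0.1667
R=−1: 1+6/7x = −1+1/7x ⇒ -5/7x=2 ⇒ x=2/(-5/7)=-2.8000
Confirm numerically:
  x=-2.769: |R|=0.98413 <1
  x=-2.712: |R|=0.95470 <1
  x=-2.235: |R|=0.69410 <1
  x=-1.121: |R|=0.03374 <1
  x=-3.304: |R|=1.24457 >1
  x=-3.196: |R|=1.19419 >1
  x=-2.843: |R|=1.02184 >1
So |R|<1 on (-2.8000, 0).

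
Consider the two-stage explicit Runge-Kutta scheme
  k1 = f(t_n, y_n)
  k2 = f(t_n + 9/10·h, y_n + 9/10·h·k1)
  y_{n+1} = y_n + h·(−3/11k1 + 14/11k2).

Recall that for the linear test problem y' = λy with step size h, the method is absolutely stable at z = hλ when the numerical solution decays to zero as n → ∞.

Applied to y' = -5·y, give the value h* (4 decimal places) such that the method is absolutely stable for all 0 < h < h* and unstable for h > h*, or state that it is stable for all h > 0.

Set f=λy, z=hλ:
  k1=λy_n ⇒ h·k1=z·y_n;  k2=λ(1+9/10z)y_n ⇒ h·k2=z(1+9/10z)y_n
  y_{n+1}/y_n = 1 − 3/11z + 14/11z(1+9/10z) = 1 + z + 63/55z²
  so R(z) = 1 + z + 63/55z².

Solve |R(x)|<1 on ℝ⁻.
x=-0.63: |R|=0.8246
R=1: x+63/55x²=0 ⇒ x=−55/63=-0.8730; min R=1−1/(4·63/55)=0.7817>−1
Confirm numerically:
  x=-0.493: |R|=0.78540 <1
  x=-0.487: |R|=0.78467 <1
  x=-0.482: |R|=0.78412 <1
  x=-0.402: |R|=0.78311 <1
  x=-1.105: |R|=1.29363 >1
  x=-0.898: |R|=1.02570 >1
So |R|<1 on (-0.8730, 0).

(-0.8730,0); λ=-5 ⇒ h* = (55/63)/5 = 0.1746.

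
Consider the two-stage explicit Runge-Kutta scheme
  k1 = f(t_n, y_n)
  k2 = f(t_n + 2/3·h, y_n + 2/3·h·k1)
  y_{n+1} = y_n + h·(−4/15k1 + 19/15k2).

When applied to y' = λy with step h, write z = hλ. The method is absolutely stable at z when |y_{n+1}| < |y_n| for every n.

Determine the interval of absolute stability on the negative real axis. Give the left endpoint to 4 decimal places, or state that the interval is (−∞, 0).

z∈(-1.1842,0).

Test eqn y'=λy, z=hλ:
  k1=λy_n ⇒ h·k1=z·y_n;  k2=λ(1+2/3z)y_n ⇒ h·k2=z(1+2/3z)y_n
  y_{n+1}/y_n = 1 − 4/15z + 19/15z(1+2/3z) = 1 + z + 38/45z²
  R(z) = 1 + z + 38/45z².

Solve |R(x)|<1 on ℝ⁻.
x=-0.71: |R|=0.7157
R=1: x+38/45x²=0 ⇒ x=−45/38=-1.1842; min R=1−1/(4·38/45)=0.7039>−1
Confirm numerically:
  x=-0.860: |R|=0.76455 <1
  x=-0.722: |R|=0.71820 <1
  x=-0.655: |R|=0.70729 <1
  x=-1.517: |R|=1.42631 >1
  x=-1.453: |R|=1.32980 >1
  x=-1.255: |R|=1.07502 >1
Interval (-1.1842, 0).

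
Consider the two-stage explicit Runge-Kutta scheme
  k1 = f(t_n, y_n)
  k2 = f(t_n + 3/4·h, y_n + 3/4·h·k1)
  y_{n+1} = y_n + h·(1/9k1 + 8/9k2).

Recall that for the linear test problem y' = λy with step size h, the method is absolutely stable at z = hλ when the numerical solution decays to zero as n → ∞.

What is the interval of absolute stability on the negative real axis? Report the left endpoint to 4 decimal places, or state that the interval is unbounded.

(-1.5000, 0).

With y'=λy (z=hλ):
  k1=λy_n ⇒ h·k1=z·y_n;  k2=λ(1+3/4z)y_n ⇒ h·k2=z(1+3/4z)y_n
  y_{n+1}/y_n = 1 + 1/9z + 8/9z(1+3/4z) = 1 + z + 2/3z²
  so R(z) = 1 + z + 2/3z².

Solve |R(x)|<1 on ℝ⁻.
x=-0.83: |R|=0.6293
R=1: x+2/3x²=0 ⇒ x=−3/2=-1.5000; min R=1−1/(4·2/3)=0.6250>−1
Confirm numerically:
  x=-1.329: |R|=0.84849 <1
  x=-0.930: |R|=0.64660 <1
  x=-0.843: |R|=0.63077 <1
  x=-0.772: |R|=0.62532 <1
  x=-1.880: |R|=1.47627 >1
  x=-1.664: |R|=1.18193 >1
So |R|<1 on (-1.5000, 0).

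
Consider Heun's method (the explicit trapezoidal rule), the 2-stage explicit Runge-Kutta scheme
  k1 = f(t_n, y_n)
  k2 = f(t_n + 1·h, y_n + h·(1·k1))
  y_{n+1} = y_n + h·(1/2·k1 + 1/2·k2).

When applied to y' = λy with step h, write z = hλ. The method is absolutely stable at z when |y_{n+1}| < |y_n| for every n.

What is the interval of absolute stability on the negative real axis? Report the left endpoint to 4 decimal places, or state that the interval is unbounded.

On y'=λy, z=hλ:
  order 2, 2-stage ⇒ R(z)=1+z+z^2/2
  (e.g. R(-0.35)=0.71125, |R|=0.71125)

Need |R(x)|<1, x<0.
x=-0.35: |R|=0.7113
|R(-2.31)|=1.3580 |R(-1.92)|=0.9232 |R(-1.45)|=0.6013
Bisect:
  x_lo=-2.8712 |R|=2.2508  x_hi=-0.3323 |R|=0.7229
  mid=-1.60175 |R|=0.68105 →hi
  mid=-2.23650 |R|=1.26446 →lo
  mid=-1.91912 |R|=0.92240 →hi
  mid=-2.07781 |R|=1.08084 →lo
  mid=-1.99847 |R|=0.99847 →hi
  mid=-2.03814 |R|=1.03887 →lo
  mid=-2.01830 |R|=1.01847 →lo
  mid=-2.00839 |R|=1.00842 →lo
  mid=-2.00343 |R|=1.00343 →lo
  ...
  [-2.00002,-1.99986] ⇒ x*=-2.0000
Stable set (-2.0000, 0).

(-2.0000, 0).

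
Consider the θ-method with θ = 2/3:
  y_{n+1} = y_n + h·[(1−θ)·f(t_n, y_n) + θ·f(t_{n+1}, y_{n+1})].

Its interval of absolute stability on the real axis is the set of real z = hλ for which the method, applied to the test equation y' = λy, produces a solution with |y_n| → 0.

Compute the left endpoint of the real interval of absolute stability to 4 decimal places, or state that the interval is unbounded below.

interval (−∞, 0).

On y'=λy, z=hλ:
  y_{n+1} = y_n + z·[1/3·y_n + 2/3·y_{n+1}] ⇒ (1 − 2/3z)y_{n+1} = (1 + 1/3z)y_n
  ⇒ R(z) = (1 + 1/3z)/(1 − 2/3z).

Find x<0 with |R(x)|<1.
x=-0.59: |R|=0.5766
x=-2: |R|=0.1429
x=-10: |R|=0.3043
x=-100: |R|=0.4778
θ=2/3≥1/2 ⇒ |1+1/3x|<|1−2/3x| ∀x<0 ⇒ stable on all of ℝ⁻.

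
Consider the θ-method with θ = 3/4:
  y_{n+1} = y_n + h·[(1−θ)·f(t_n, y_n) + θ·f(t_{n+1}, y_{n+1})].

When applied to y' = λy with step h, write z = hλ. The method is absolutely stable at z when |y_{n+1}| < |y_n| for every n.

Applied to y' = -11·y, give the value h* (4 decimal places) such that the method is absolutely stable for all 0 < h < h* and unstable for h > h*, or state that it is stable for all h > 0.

With y'=λy (z=hλ):
  y_{n+1} = y_n + z·[1/4·y_n + 3/4·y_{n+1}] ⇒ (1 − 3/4z)y_{n+1} = (1 + 1/4z)y_n
  Hence R(z) = (1 + 1/4z)/(1 − 3/4z).

Solve |R(x)|<1 on ℝ⁻.
x=-0.43: |R|=0.6749
x=-2: |R|=0.2000
x=-10: |R|=0.1765
x=-100: |R|=0.3158
θ=3/4≥1/2 ⇒ |1+1/4x|<|1−3/4x| ∀x<0 ⇒ interval (−∞,0).

interval (−∞, 0). Any h>0 works for λ=-11.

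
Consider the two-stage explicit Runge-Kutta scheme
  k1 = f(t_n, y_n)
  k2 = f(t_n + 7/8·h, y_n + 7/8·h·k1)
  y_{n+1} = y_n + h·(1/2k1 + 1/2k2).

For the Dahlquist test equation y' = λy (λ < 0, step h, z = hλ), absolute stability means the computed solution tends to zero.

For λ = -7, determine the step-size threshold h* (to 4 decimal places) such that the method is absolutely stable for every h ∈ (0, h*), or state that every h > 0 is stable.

(-2.2857,0); λ=-7 ⇒ h* = (16/7)/7 = 0.3265.

Set f=λy, z=hλ:
  k1=λy_n ⇒ h·k1=z·y_n;  k2=λ(1+7/8z)y_n ⇒ h·k2=z(1+7/8z)y_n
  y_{n+1}/y_n = 1 + 1/2z + 1/2z(1+7/8z) = 1 + z + 7/16z²
  R(z) = 1 + z + 7/16z².

Need |R(x)|<1, x<0.
x=-1.51: |R|=0.4875
R=1: x+7/16x²=0 ⇒ x=−16/7=-2.2857; min R=1−1/(4·7/16)=0.4286>−1
Confirm numerically:
  x=-2.234: |R|=0.94946 <1
  x=-1.929: |R|=0.69896 <1
  x=-0.929: |R|=0.44858 <1
  x=-2.833: |R|=1.67833 >1
  x=-2.727: |R|=1.52648 >1
  x=-2.708: |R|=1.50030 >1
So |R|<1 on (-2.2857, 0).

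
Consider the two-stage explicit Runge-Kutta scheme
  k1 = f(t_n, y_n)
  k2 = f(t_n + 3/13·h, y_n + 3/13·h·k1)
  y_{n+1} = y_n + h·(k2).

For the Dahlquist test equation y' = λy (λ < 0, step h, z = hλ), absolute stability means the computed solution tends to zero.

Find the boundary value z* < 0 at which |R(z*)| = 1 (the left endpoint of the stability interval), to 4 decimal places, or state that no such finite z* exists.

left endpoint -4.3333.

Set f=λy, z=hλ:
  k1=λy_n ⇒ h·k1=z·y_n;  k2=λ(1+3/13z)y_n ⇒ h·k2=z(1+3/13z)y_n
  y_{n+1}/y_n = 1 + z(1+3/13z) = 1 + z + 3/13z²
  so R(z) = 1 + z + 3/13z².

Find x<0 with |R(x)|<1.
x=-1.7: |R|=0.0331
R=1: x+3/13x²=0 ⇒ x=−13/3=-4.3333; min R=1−1/(4·3/13)=-0.0833>−1
Confirm numerically:
  x=-2.934: |R|=0.05254 <1
  x=-2.320: |R|=0.07791 <1
  x=-2.140: |R|=0.08317 <1
  x=-1.834: |R|=0.05779 <1
  x=-4.783: |R|=1.49633 >1
  x=-4.725: |R|=1.42707 >1
  x=-4.373: |R|=1.04003 >1
Stable set (-4.3333, 0).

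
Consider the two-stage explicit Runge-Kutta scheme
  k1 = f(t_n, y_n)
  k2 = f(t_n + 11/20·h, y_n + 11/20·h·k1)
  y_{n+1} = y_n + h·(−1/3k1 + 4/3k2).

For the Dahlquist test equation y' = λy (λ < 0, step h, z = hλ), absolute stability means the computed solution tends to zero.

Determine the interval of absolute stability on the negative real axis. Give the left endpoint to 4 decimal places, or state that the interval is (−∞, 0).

Test eqn y'=λy, z=hλ:
  k1=λy_n ⇒ h·k1=z·y_n;  k2=λ(1+11/20z)y_n ⇒ h·k2=z(1+11/20z)y_n
  y_{n+1}/y_n = 1 − 1/3z + 4/3z(1+11/20z) = 1 + z + 11/15z²
  Hence R(z) = 1 + z + 11/15z².

Boundary: |R(x)|=1, x<0.
x=-0.49: |R|=0.6861
R=1: x+11/15x²=0 ⇒ x=−15/11=-1.3636; min R=1−1/(4·11/15)=0.6591>−1
Confirm numerically:
  x=-1.235: |R|=0.88350 <1
  x=-1.019: |R|=0.74246 <1
  x=-0.767: |R|=0.66441 <1
  x=-1.727: |R|=1.46019 >1
  x=-1.638: |R|=1.32957 >1
So |R|<1 on (-1.3636, 0).

z∈(-1.3636,0).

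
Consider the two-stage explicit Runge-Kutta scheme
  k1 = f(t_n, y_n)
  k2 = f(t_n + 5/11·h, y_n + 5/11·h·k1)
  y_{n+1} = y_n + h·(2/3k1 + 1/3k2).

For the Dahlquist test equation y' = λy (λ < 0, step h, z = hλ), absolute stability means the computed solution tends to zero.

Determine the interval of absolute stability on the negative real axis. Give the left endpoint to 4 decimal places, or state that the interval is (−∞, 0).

Set f=λy, z=hλ:
  k1=λy_n ⇒ h·k1=z·y_n;  k2=λ(1+5/11z)y_n ⇒ h·k2=z(1+5/11z)y_n
  y_{n+1}/y_n = 1 + 2/3z + 1/3z(1+5/11z) = 1 + z + 5/33z²
  ⇒ R(z) = 1 + z + 5/33z².

Solve |R(x)|<1 on ℝ⁻.
x=-1.65: |R|=0.2375
R=1: x+5/33x²=0 ⇒ x=−33/5=-6.6000; min R=1−1/(4·5/33)=-0.6500>−1
Confirm numerically:
  x=-6.257: |R|=0.67483 <1
  x=-6.043: |R|=0.49001 <1
  x=-5.520: |R|=0.09673 <1
  x=-6.992: |R|=1.41528 >1
  x=-6.819: |R|=1.22627 >1
  x=-6.733: |R|=1.13568 >1
Stable set (-6.6000, 0).

(-6.6000, 0).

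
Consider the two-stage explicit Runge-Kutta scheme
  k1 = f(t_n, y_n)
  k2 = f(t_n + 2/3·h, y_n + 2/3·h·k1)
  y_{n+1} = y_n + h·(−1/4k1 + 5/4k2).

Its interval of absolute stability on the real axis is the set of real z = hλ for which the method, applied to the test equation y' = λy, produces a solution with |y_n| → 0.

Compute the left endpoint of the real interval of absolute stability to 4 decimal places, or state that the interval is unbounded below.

On y'=λy, z=hλ:
  k1=λy_n ⇒ h·k1=z·y_n;  k2=λ(1+2/3z)y_n ⇒ h·k2=z(1+2/3z)y_n
  y_{n+1}/y_n = 1 − 1/4z + 5/4z(1+2/3z) = 1 + z + 5/6z²
  so R(z) = 1 + z + 5/6z².

Need |R(x)|<1, x<0.
x=-1.11: |R|=0.9168
R=1: x+5/6x²=0 ⇒ x=−6/5=-1.2000; min R=1−1/(4·5/6)=0.7000>−1
Confirm numerically:
  x=-0.963: |R|=0.80981 <1
  x=-0.943: |R|=0.79804 <1
  x=-0.875: |R|=0.76302 <1
  x=-0.598: |R|=0.70000 <1
  x=-1.463: |R|=1.32064 >1
  x=-1.339: |R|=1.15510 >1
So |R|<1 on (-1.2000, 0).

z* = -1.2000.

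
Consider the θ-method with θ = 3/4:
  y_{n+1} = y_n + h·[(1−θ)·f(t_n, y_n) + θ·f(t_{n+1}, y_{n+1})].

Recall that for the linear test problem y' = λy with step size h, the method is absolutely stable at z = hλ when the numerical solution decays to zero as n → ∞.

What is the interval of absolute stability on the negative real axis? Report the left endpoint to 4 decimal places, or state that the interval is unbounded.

(−∞, 0) — no finite endpoint.

Test eqn y'=λy, z=hλ:
  y_{n+1} = y_n + z·[1/4·y_n + 3/4·y_{n+1}] ⇒ (1 − 3/4z)y_{n+1} = (1 + 1/4z)y_n
  ⇒ R(z) = (1 + 1/4z)/(1 − 3/4z).

Boundary: |R(x)|=1, x<0.
x=-0.97: |R|=0.4385
x=-2: |R|=0.2000
x=-10: |R|=0.1765
x=-100: |R|=0.3158
θ=3/4≥1/2 ⇒ |1+1/4x|<|1−3/4x| ∀x<0 ⇒ unbounded interval.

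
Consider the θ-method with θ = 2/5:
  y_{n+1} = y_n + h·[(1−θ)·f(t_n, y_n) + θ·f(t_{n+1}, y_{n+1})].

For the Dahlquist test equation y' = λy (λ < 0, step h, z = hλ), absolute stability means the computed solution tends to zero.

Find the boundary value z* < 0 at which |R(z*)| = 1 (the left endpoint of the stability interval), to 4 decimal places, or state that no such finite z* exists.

z* = -10.0000.

Test eqn y'=λy, z=hλ:
  y_{n+1} = y_n + z·[3/5·y_n + 2/5·y_{n+1}] ⇒ (1 − 2/5z)y_{n+1} = (1 + 3/5z)y_n
  Hence R(z) = (1 + 3/5z)/(1 − 2/5z).

Solve |R(x)|<1 on ℝ⁻.
x=-1.01: |R|=0.2806
R=−1: 1+3/5x = −1+2/5x ⇒ -1/5x=2 ⇒ x=2/(-1/5)=-10.0000
Confirm numerically:
  x=-8.463: |R|=0.92990 <1
  x=-7.215: |R|=0.85666 <1
  x=-6.619: |R|=0.81462 <1
  x=-10.585: |R|=1.02235 >1
  x=-10.277: |R|=1.01084 >1
  x=-10.247: |R|=1.00969 >1
Interval (-10.0000, 0).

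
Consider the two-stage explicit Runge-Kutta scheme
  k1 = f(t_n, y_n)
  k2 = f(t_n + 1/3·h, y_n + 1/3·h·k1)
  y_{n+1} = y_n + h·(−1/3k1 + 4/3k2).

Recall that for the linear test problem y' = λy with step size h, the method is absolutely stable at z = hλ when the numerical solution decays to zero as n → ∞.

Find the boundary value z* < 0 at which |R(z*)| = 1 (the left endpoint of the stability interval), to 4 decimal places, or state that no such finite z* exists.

left endpoint -2.2500.

Test eqn y'=λy, z=hλ:
  k1=λy_n ⇒ h·k1=z·y_n;  k2=λ(1+1/3z)y_n ⇒ h·k2=z(1+1/3z)y_n
  y_{n+1}/y_n = 1 − 1/3z + 4/3z(1+1/3z) = 1 + z + 4/9z²
  R(z) = 1 + z + 4/9z².

Boundary: |R(x)|=1, x<0.
x=-1.41: |R|=0.4736
R=1: x+4/9x²=0 ⇒ x=−9/4=-2.2500; min R=1−1/(4·4/9)=0.4375>−1
Confirm numerically:
  x=-1.315: |R|=0.45354 <1
  x=-0.984: |R|=0.44634 <1
  x=-0.957: |R|=0.45004 <1
  x=-2.601: |R|=1.40576 >1
  x=-2.579: |R|=1.37711 >1
  x=-2.414: |R|=1.17595 >1
So |R|<1 on (-2.2500, 0).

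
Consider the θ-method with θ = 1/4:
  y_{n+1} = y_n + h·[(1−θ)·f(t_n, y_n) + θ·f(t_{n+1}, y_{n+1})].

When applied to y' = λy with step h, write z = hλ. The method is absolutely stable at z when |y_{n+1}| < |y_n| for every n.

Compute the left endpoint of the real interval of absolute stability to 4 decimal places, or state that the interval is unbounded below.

left endpoint -4.0000.

Set f=λy, z=hλ:
  y_{n+1} = y_n + z·[3/4·y_n + 1/4·y_{n+1}] ⇒ (1 − 1/4z)y_{n+1} = (1 + 3/4z)y_n
  R(z) = (1 + 3/4z)/(1 − 1/4z).

Need |R(x)|<1, x<0.
x=-0.88: |R|=0.2787
R=−1: 1+3/4x = −1+1/4x ⇒ -1/2x=2 ⇒ x=2/(-1/2)=-4.0000
Confirm numerically:
  x=-2.193: |R|=0.41644 <1
  x=-2.124: |R|=0.38733 <1
  x=-1.976: |R|=0.32262 <1
  x=-4.435: |R|=1.10314 >1
  x=-4.395: |R|=1.09410 >1
  x=-4.181: |R|=1.04425 >1
Interval (-4.0000, 0).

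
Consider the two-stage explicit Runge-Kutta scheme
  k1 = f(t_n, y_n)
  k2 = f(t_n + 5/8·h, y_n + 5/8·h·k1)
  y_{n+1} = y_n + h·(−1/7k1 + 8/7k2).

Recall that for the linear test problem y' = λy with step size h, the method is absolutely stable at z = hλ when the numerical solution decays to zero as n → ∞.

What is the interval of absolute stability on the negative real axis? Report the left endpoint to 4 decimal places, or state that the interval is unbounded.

Set f=λy, z=hλ:
  k1=λy_n ⇒ h·k1=z·y_n;  k2=λ(1+5/8z)y_n ⇒ h·k2=z(1+5/8z)y_n
  y_{n+1}/y_n = 1 − 1/7z + 8/7z(1+5/8z) = 1 + z + 5/7z²
  ⇒ R(z) = 1 + z + 5/7z².

Boundary: |R(x)|=1, x<0.
x=-0.69: |R|=0.6501
R=1: x+5/7x²=0 ⇒ x=−7/5=-1.4000; min R=1−1/(4·5/7)=0.6500>−1
Confirm numerically:
  x=-1.331: |R|=0.93440 <1
  x=-1.217: |R|=0.84092 <1
  x=-1.104: |R|=0.76658 <1
  x=-0.881: |R|=0.67340 <1
  x=-1.969: |R|=1.80026 >1
  x=-1.565: |R|=1.18445 >1
Interval (-1.4000, 0).

(-1.4000, 0).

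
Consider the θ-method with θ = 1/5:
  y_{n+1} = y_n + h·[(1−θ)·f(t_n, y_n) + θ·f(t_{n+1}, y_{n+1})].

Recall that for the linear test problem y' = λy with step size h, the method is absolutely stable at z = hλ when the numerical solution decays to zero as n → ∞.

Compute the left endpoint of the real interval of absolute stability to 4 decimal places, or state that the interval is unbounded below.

z* = -3.3333.

Set f=λy, z=hλ:
  y_{n+1} = y_n + z·[4/5·y_n + 1/5·y_{n+1}] ⇒ (1 − 1/5z)y_{n+1} = (1 + 4/5z)y_n
  R(z) = (1 + 4/5z)/(1 − 1/5z).

Need |R(x)|<1, x<0.
x=-1.52: |R|=0.1656
R=−1: 1+4/5x = −1+1/5x ⇒ -3/5x=2 ⇒ x=2/(-3/5)=-3.3333
Confirm numerically:
  x=-3.004: |R|=0.87656 <1
  x=-2.643: |R|=0.72903 <1
  x=-1.467: |R|=0.13422 <1
  x=-3.738: |R|=1.13893 >1
  x=-3.567: |R|=1.08183 >1
Interval (-3.3333, 0).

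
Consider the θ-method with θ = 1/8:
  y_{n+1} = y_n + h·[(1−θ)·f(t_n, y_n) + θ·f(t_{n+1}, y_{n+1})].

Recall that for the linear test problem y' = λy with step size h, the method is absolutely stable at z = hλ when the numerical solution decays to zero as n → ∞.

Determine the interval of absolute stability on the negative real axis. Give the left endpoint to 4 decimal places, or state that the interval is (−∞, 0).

(-2.6667, 0).

Set f=λy, z=hλ:
  y_{n+1} = y_n + z·[7/8·y_n + 1/8·y_{n+1}] ⇒ (1 − 1/8z)y_{n+1} = (1 + 7/8z)y_n
  Hence R(z) = (1 + 7/8z)/(1 − 1/8z).

Solve |R(x)|<1 on ℝ⁻.
x=-1.59: |R|=0.3264
R=−1: 1+7/8x = −1+1/8x ⇒ -3/4x=2 ⇒ x=2/(-3/4)=-2.6667
Confirm numerically:
  x=-2.004: |R|=0.60256 <1
  x=-1.733: |R|=0.42443 <1
  x=-1.590: |R|=0.32638 <1
  x=-1.245: |R|=0.07734 <1
  x=-3.027: |R|=1.19606 >1
  x=-3.014: |R|=1.18921 >1
  x=-2.794: |R|=1.07078 >1
Stable set (-2.6667, 0).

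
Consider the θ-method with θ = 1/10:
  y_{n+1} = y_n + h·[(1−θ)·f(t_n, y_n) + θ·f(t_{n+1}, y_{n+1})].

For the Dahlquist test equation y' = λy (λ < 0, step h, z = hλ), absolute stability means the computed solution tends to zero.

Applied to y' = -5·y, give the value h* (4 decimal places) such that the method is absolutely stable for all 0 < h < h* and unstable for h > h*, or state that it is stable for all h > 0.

(-2.5000,0); λ=-5 ⇒ h* = (5/2)/5 = 0.5000.

With y'=λy (z=hλ):
  y_{n+1} = y_n + z·[9/10·y_n + 1/10·y_{n+1}] ⇒ (1 − 1/10z)y_{n+1} = (1 + 9/10z)y_n
  R(z) = (1 + 9/10z)/(1 − 1/10z).

Find x<0 with |R(x)|<1.
x=-0.41: |R|=0.6061
R=−1: 1+9/10x = −1+1/10x ⇒ -4/5x=2 ⇒ x=2/(-4/5)=-2.5000
Confirm numerically:
  x=-1.969: |R|=0.64508 <1
  x=-1.593: |R|=0.37411 <1
  x=-1.406: |R|=0.23268 <1
  x=-1.141: |R|=0.02415 <1
  x=-3.054: |R|=1.33951 >1
  x=-2.898: |R|=1.24686 >1
Stable set (-2.5000, 0).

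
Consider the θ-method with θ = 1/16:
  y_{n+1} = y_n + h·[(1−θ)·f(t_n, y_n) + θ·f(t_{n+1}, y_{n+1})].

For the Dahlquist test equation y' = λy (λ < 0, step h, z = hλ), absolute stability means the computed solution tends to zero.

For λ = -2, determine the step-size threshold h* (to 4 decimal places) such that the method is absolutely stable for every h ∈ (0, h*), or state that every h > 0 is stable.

Test eqn y'=λy, z=hλ:
  y_{n+1} = y_n + z·[15/16·y_n + 1/16·y_{n+1}] ⇒ (1 − 1/16z)y_{n+1} = (1 + 15/16z)y_n
  so R(z) = (1 + 15/16z)/(1 − 1/16z).

Find x<0 with |R(x)|<1.
x=-0.56: |R|=0.4589
R=−1: 1+15/16x = −1+1/16x ⇒ -7/8x=2 ⇒ x=2/(-7/8)=-2.2857
Confirm numerically:
  x=-2.265: |R|=0.98412 <1
  x=-1.855: |R|=0.66228 <1
  x=-1.344: |R|=0.23985 <1
  x=-2.855: |R|=1.42270 >1
  x=-2.525: |R|=1.18084 >1
  x=-2.476: |R|=1.14419 >1
Stable set (-2.2857, 0).

(-2.2857,0); λ=-2 ⇒ h* = (16/7)/2 = 1.1429.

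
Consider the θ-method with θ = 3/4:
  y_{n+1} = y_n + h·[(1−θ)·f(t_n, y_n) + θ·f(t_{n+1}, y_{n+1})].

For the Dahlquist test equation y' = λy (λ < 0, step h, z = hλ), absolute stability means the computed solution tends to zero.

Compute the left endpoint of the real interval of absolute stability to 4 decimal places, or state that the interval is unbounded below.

Test eqn y'=λy, z=hλ:
  y_{n+1} = y_n + z·[1/4·y_n + 3/4·y_{n+1}] ⇒ (1 − 3/4z)y_{n+1} = (1 + 1/4z)y_n
  ⇒ R(z) = (1 + 1/4z)/(1 − 3/4z).

Find x<0 with |R(x)|<1.
x=-0.82: |R|=0.4923
x=-2: |R|=0.2000
x=-10: |R|=0.1765
x=-100: |R|=0.3158
θ=3/4≥1/2 ⇒ |1+1/4x|<|1−3/4x| ∀x<0 ⇒ stable on all of ℝ⁻.

unbounded; (−∞, 0).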